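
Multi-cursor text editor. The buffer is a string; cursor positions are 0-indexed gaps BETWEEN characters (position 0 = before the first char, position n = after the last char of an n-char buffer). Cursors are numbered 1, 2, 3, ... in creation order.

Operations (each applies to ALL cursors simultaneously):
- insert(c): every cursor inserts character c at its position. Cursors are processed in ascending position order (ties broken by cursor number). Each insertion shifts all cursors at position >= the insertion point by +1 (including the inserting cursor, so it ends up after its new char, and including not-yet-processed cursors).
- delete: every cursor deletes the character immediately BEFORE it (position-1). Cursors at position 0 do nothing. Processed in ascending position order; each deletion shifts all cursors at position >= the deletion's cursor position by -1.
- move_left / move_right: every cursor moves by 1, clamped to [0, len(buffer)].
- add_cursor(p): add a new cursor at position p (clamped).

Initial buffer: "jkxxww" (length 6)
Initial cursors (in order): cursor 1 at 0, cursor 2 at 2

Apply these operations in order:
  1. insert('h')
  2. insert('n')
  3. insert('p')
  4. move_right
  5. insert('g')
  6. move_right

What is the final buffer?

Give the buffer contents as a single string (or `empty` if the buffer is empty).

Answer: hnpjgkhnpxgxww

Derivation:
After op 1 (insert('h')): buffer="hjkhxxww" (len 8), cursors c1@1 c2@4, authorship 1..2....
After op 2 (insert('n')): buffer="hnjkhnxxww" (len 10), cursors c1@2 c2@6, authorship 11..22....
After op 3 (insert('p')): buffer="hnpjkhnpxxww" (len 12), cursors c1@3 c2@8, authorship 111..222....
After op 4 (move_right): buffer="hnpjkhnpxxww" (len 12), cursors c1@4 c2@9, authorship 111..222....
After op 5 (insert('g')): buffer="hnpjgkhnpxgxww" (len 14), cursors c1@5 c2@11, authorship 111.1.222.2...
After op 6 (move_right): buffer="hnpjgkhnpxgxww" (len 14), cursors c1@6 c2@12, authorship 111.1.222.2...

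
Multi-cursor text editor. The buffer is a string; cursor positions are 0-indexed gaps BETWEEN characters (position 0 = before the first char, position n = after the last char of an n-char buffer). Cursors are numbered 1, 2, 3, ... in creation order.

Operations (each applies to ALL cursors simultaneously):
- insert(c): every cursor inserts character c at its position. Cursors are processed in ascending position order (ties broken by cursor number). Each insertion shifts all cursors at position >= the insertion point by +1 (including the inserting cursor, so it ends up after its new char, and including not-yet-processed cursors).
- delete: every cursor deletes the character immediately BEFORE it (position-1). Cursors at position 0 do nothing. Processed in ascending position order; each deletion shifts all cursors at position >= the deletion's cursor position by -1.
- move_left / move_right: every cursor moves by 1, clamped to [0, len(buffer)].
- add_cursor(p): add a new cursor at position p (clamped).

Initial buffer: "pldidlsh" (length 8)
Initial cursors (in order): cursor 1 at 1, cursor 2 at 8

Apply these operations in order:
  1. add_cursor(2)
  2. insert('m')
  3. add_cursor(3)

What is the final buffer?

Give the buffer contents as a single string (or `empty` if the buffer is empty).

Answer: pmlmdidlshm

Derivation:
After op 1 (add_cursor(2)): buffer="pldidlsh" (len 8), cursors c1@1 c3@2 c2@8, authorship ........
After op 2 (insert('m')): buffer="pmlmdidlshm" (len 11), cursors c1@2 c3@4 c2@11, authorship .1.3......2
After op 3 (add_cursor(3)): buffer="pmlmdidlshm" (len 11), cursors c1@2 c4@3 c3@4 c2@11, authorship .1.3......2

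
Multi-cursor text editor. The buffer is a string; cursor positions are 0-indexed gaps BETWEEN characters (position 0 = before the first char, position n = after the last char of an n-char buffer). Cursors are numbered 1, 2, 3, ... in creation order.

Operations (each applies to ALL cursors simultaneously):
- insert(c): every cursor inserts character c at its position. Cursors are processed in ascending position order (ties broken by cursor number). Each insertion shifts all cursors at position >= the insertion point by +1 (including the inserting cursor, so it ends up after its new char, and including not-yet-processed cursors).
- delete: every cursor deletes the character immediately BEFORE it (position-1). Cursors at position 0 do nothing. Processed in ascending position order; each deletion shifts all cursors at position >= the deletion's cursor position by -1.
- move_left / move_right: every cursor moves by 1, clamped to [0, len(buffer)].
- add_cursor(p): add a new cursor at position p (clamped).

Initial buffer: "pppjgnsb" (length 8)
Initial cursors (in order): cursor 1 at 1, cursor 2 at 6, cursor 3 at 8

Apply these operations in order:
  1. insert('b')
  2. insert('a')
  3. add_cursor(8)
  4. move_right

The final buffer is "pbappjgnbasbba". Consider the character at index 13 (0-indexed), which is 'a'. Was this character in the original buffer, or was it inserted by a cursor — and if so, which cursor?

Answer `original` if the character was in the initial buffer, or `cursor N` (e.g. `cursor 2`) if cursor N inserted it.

After op 1 (insert('b')): buffer="pbppjgnbsbb" (len 11), cursors c1@2 c2@8 c3@11, authorship .1.....2..3
After op 2 (insert('a')): buffer="pbappjgnbasbba" (len 14), cursors c1@3 c2@10 c3@14, authorship .11.....22..33
After op 3 (add_cursor(8)): buffer="pbappjgnbasbba" (len 14), cursors c1@3 c4@8 c2@10 c3@14, authorship .11.....22..33
After op 4 (move_right): buffer="pbappjgnbasbba" (len 14), cursors c1@4 c4@9 c2@11 c3@14, authorship .11.....22..33
Authorship (.=original, N=cursor N): . 1 1 . . . . . 2 2 . . 3 3
Index 13: author = 3

Answer: cursor 3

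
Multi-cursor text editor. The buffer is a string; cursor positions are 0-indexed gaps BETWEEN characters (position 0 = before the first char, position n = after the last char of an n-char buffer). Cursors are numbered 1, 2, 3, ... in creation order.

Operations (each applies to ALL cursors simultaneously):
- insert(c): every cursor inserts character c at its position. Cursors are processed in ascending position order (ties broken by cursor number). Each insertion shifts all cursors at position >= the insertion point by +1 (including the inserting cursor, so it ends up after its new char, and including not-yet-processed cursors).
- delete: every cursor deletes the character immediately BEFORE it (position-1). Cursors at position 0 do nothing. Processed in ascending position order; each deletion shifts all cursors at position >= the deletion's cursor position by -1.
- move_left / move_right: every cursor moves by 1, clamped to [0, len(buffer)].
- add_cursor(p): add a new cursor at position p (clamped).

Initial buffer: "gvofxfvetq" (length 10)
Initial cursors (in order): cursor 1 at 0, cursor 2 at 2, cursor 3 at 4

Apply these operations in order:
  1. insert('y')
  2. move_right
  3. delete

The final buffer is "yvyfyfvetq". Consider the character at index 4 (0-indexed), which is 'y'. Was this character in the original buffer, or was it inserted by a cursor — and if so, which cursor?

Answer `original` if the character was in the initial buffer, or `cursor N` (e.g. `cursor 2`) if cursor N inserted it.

After op 1 (insert('y')): buffer="ygvyofyxfvetq" (len 13), cursors c1@1 c2@4 c3@7, authorship 1..2..3......
After op 2 (move_right): buffer="ygvyofyxfvetq" (len 13), cursors c1@2 c2@5 c3@8, authorship 1..2..3......
After op 3 (delete): buffer="yvyfyfvetq" (len 10), cursors c1@1 c2@3 c3@5, authorship 1.2.3.....
Authorship (.=original, N=cursor N): 1 . 2 . 3 . . . . .
Index 4: author = 3

Answer: cursor 3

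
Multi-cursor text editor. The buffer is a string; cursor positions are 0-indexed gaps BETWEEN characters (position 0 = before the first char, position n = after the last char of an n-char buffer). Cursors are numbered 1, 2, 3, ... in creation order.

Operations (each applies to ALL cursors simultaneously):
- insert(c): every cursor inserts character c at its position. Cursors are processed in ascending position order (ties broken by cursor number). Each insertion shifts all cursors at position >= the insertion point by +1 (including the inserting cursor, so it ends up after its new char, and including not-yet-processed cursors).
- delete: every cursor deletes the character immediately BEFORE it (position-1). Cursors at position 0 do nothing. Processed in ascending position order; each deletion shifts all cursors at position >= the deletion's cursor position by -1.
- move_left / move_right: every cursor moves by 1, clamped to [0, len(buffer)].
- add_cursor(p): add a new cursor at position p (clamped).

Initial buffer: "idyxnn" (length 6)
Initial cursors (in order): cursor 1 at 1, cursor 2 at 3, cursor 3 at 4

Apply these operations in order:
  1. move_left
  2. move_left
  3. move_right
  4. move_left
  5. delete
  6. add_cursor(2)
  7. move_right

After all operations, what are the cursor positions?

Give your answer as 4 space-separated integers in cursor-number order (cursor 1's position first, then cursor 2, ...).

Answer: 1 1 1 3

Derivation:
After op 1 (move_left): buffer="idyxnn" (len 6), cursors c1@0 c2@2 c3@3, authorship ......
After op 2 (move_left): buffer="idyxnn" (len 6), cursors c1@0 c2@1 c3@2, authorship ......
After op 3 (move_right): buffer="idyxnn" (len 6), cursors c1@1 c2@2 c3@3, authorship ......
After op 4 (move_left): buffer="idyxnn" (len 6), cursors c1@0 c2@1 c3@2, authorship ......
After op 5 (delete): buffer="yxnn" (len 4), cursors c1@0 c2@0 c3@0, authorship ....
After op 6 (add_cursor(2)): buffer="yxnn" (len 4), cursors c1@0 c2@0 c3@0 c4@2, authorship ....
After op 7 (move_right): buffer="yxnn" (len 4), cursors c1@1 c2@1 c3@1 c4@3, authorship ....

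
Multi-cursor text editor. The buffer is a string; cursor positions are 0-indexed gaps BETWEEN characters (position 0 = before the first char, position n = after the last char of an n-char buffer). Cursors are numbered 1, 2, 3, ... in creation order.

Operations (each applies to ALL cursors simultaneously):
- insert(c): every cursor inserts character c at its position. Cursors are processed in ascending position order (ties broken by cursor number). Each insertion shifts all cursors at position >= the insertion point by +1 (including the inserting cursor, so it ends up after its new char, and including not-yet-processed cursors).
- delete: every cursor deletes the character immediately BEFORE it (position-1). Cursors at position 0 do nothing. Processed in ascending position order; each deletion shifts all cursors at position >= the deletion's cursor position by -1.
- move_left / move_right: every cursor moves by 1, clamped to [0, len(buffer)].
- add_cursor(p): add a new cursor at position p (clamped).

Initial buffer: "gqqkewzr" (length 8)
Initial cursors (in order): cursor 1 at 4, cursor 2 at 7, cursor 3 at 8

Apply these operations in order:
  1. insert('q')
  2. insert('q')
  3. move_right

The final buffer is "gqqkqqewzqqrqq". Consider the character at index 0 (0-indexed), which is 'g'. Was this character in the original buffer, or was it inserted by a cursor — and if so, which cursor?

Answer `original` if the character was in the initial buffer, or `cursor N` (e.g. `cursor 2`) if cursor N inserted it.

Answer: original

Derivation:
After op 1 (insert('q')): buffer="gqqkqewzqrq" (len 11), cursors c1@5 c2@9 c3@11, authorship ....1...2.3
After op 2 (insert('q')): buffer="gqqkqqewzqqrqq" (len 14), cursors c1@6 c2@11 c3@14, authorship ....11...22.33
After op 3 (move_right): buffer="gqqkqqewzqqrqq" (len 14), cursors c1@7 c2@12 c3@14, authorship ....11...22.33
Authorship (.=original, N=cursor N): . . . . 1 1 . . . 2 2 . 3 3
Index 0: author = original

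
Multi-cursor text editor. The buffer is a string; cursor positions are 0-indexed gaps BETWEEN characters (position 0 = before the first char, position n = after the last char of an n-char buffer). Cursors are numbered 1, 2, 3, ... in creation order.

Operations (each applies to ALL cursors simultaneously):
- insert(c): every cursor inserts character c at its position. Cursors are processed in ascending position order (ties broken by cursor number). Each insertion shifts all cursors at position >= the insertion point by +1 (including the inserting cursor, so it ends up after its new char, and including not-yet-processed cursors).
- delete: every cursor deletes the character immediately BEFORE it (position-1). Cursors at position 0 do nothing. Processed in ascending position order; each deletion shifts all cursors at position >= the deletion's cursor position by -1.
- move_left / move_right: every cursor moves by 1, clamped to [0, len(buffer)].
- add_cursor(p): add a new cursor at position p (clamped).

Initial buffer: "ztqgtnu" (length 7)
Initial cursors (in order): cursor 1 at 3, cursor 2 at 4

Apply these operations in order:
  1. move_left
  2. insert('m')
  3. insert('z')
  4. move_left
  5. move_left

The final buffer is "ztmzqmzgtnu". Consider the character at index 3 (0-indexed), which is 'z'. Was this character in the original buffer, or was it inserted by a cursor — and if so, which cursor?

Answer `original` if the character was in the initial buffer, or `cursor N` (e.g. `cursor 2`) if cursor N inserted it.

Answer: cursor 1

Derivation:
After op 1 (move_left): buffer="ztqgtnu" (len 7), cursors c1@2 c2@3, authorship .......
After op 2 (insert('m')): buffer="ztmqmgtnu" (len 9), cursors c1@3 c2@5, authorship ..1.2....
After op 3 (insert('z')): buffer="ztmzqmzgtnu" (len 11), cursors c1@4 c2@7, authorship ..11.22....
After op 4 (move_left): buffer="ztmzqmzgtnu" (len 11), cursors c1@3 c2@6, authorship ..11.22....
After op 5 (move_left): buffer="ztmzqmzgtnu" (len 11), cursors c1@2 c2@5, authorship ..11.22....
Authorship (.=original, N=cursor N): . . 1 1 . 2 2 . . . .
Index 3: author = 1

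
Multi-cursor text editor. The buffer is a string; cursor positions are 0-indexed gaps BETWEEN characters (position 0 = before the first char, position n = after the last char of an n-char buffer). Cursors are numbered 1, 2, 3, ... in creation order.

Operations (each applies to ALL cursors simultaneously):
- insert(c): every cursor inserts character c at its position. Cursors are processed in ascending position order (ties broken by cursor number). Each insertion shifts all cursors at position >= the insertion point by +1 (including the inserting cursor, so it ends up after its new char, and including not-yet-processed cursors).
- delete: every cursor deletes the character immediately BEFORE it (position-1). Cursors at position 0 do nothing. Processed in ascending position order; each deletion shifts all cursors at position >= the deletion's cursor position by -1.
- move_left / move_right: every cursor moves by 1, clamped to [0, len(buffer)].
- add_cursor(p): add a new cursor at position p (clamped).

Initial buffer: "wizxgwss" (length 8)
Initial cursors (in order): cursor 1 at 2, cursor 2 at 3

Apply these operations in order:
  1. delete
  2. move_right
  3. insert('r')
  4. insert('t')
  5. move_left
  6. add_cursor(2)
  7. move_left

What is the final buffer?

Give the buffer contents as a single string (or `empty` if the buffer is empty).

Answer: wxrrttgwss

Derivation:
After op 1 (delete): buffer="wxgwss" (len 6), cursors c1@1 c2@1, authorship ......
After op 2 (move_right): buffer="wxgwss" (len 6), cursors c1@2 c2@2, authorship ......
After op 3 (insert('r')): buffer="wxrrgwss" (len 8), cursors c1@4 c2@4, authorship ..12....
After op 4 (insert('t')): buffer="wxrrttgwss" (len 10), cursors c1@6 c2@6, authorship ..1212....
After op 5 (move_left): buffer="wxrrttgwss" (len 10), cursors c1@5 c2@5, authorship ..1212....
After op 6 (add_cursor(2)): buffer="wxrrttgwss" (len 10), cursors c3@2 c1@5 c2@5, authorship ..1212....
After op 7 (move_left): buffer="wxrrttgwss" (len 10), cursors c3@1 c1@4 c2@4, authorship ..1212....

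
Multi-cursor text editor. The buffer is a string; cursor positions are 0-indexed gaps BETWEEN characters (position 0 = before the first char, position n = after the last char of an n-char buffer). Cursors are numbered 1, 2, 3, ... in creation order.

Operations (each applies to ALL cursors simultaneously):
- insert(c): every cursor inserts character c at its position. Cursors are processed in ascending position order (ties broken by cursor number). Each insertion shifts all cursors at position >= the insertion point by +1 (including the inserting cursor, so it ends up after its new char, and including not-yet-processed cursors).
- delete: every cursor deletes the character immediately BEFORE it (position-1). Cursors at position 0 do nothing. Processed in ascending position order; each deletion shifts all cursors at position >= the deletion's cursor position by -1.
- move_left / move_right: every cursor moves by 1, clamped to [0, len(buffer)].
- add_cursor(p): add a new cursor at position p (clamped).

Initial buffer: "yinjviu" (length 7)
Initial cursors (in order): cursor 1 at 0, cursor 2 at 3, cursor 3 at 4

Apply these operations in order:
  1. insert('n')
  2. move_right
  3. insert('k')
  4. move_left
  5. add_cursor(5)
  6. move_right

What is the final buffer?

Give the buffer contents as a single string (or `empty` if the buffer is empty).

Answer: nykinnjknvkiu

Derivation:
After op 1 (insert('n')): buffer="nyinnjnviu" (len 10), cursors c1@1 c2@5 c3@7, authorship 1...2.3...
After op 2 (move_right): buffer="nyinnjnviu" (len 10), cursors c1@2 c2@6 c3@8, authorship 1...2.3...
After op 3 (insert('k')): buffer="nykinnjknvkiu" (len 13), cursors c1@3 c2@8 c3@11, authorship 1.1..2.23.3..
After op 4 (move_left): buffer="nykinnjknvkiu" (len 13), cursors c1@2 c2@7 c3@10, authorship 1.1..2.23.3..
After op 5 (add_cursor(5)): buffer="nykinnjknvkiu" (len 13), cursors c1@2 c4@5 c2@7 c3@10, authorship 1.1..2.23.3..
After op 6 (move_right): buffer="nykinnjknvkiu" (len 13), cursors c1@3 c4@6 c2@8 c3@11, authorship 1.1..2.23.3..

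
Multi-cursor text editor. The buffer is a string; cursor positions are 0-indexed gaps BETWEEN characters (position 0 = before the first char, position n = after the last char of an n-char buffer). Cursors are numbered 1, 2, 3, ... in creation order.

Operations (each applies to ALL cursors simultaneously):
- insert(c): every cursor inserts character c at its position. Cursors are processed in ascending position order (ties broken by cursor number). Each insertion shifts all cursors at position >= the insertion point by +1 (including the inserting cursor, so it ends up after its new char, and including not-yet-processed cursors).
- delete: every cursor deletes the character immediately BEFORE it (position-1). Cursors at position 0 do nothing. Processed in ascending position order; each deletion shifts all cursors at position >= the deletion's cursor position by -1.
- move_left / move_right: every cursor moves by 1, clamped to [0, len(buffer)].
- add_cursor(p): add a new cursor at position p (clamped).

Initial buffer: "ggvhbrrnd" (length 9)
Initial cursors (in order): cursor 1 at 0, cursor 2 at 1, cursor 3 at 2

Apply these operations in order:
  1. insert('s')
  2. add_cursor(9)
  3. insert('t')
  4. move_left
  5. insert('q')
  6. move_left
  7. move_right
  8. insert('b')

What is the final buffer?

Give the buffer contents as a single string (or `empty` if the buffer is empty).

Answer: sqbtgsqbtgsqbtvhbrqbtrnd

Derivation:
After op 1 (insert('s')): buffer="sgsgsvhbrrnd" (len 12), cursors c1@1 c2@3 c3@5, authorship 1.2.3.......
After op 2 (add_cursor(9)): buffer="sgsgsvhbrrnd" (len 12), cursors c1@1 c2@3 c3@5 c4@9, authorship 1.2.3.......
After op 3 (insert('t')): buffer="stgstgstvhbrtrnd" (len 16), cursors c1@2 c2@5 c3@8 c4@13, authorship 11.22.33....4...
After op 4 (move_left): buffer="stgstgstvhbrtrnd" (len 16), cursors c1@1 c2@4 c3@7 c4@12, authorship 11.22.33....4...
After op 5 (insert('q')): buffer="sqtgsqtgsqtvhbrqtrnd" (len 20), cursors c1@2 c2@6 c3@10 c4@16, authorship 111.222.333....44...
After op 6 (move_left): buffer="sqtgsqtgsqtvhbrqtrnd" (len 20), cursors c1@1 c2@5 c3@9 c4@15, authorship 111.222.333....44...
After op 7 (move_right): buffer="sqtgsqtgsqtvhbrqtrnd" (len 20), cursors c1@2 c2@6 c3@10 c4@16, authorship 111.222.333....44...
After op 8 (insert('b')): buffer="sqbtgsqbtgsqbtvhbrqbtrnd" (len 24), cursors c1@3 c2@8 c3@13 c4@20, authorship 1111.2222.3333....444...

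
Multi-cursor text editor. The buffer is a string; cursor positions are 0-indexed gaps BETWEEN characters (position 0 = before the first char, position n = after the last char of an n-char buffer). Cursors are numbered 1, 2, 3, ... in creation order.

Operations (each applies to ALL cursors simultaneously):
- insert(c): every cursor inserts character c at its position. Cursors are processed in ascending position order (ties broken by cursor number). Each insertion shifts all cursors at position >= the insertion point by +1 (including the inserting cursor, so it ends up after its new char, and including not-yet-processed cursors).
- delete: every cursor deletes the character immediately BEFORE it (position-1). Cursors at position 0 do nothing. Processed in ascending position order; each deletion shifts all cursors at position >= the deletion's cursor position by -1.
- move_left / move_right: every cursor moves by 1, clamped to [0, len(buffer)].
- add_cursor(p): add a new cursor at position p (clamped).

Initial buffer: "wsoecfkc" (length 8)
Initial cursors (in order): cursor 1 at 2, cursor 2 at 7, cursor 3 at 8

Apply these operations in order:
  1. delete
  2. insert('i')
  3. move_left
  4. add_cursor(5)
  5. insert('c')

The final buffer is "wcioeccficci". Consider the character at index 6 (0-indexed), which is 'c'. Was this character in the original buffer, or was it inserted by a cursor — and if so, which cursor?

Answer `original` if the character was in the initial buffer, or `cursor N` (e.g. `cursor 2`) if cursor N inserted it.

After op 1 (delete): buffer="woecf" (len 5), cursors c1@1 c2@5 c3@5, authorship .....
After op 2 (insert('i')): buffer="wioecfii" (len 8), cursors c1@2 c2@8 c3@8, authorship .1....23
After op 3 (move_left): buffer="wioecfii" (len 8), cursors c1@1 c2@7 c3@7, authorship .1....23
After op 4 (add_cursor(5)): buffer="wioecfii" (len 8), cursors c1@1 c4@5 c2@7 c3@7, authorship .1....23
After op 5 (insert('c')): buffer="wcioeccficci" (len 12), cursors c1@2 c4@7 c2@11 c3@11, authorship .11...4.2233
Authorship (.=original, N=cursor N): . 1 1 . . . 4 . 2 2 3 3
Index 6: author = 4

Answer: cursor 4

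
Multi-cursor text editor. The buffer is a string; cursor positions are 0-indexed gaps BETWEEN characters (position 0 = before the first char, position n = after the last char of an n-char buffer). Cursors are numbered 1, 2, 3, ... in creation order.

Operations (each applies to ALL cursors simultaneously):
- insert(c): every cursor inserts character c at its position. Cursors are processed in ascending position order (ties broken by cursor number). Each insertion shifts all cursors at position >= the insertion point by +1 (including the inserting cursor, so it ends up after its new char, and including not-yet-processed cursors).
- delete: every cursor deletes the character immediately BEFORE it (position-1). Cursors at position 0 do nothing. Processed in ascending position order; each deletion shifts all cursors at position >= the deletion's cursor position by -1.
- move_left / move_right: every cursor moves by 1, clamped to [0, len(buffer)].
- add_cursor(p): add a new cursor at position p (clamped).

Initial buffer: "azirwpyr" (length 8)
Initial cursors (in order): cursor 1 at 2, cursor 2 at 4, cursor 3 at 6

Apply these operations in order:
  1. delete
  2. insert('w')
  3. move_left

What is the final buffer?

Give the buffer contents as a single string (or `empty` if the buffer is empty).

After op 1 (delete): buffer="aiwyr" (len 5), cursors c1@1 c2@2 c3@3, authorship .....
After op 2 (insert('w')): buffer="awiwwwyr" (len 8), cursors c1@2 c2@4 c3@6, authorship .1.2.3..
After op 3 (move_left): buffer="awiwwwyr" (len 8), cursors c1@1 c2@3 c3@5, authorship .1.2.3..

Answer: awiwwwyr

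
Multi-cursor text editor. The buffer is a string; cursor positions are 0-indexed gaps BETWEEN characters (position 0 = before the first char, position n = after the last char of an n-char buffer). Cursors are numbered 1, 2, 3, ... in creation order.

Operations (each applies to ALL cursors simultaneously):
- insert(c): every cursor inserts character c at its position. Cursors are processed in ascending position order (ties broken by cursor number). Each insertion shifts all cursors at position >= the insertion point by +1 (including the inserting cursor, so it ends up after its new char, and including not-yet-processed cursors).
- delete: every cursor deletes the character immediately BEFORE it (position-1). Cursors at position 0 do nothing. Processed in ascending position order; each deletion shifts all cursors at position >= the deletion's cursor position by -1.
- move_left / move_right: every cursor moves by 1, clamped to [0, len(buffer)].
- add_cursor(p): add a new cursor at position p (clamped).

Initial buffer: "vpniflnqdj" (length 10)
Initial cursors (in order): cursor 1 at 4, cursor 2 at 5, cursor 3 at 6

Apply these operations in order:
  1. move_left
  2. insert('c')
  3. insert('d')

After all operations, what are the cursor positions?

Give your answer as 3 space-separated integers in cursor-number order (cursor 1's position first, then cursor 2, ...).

After op 1 (move_left): buffer="vpniflnqdj" (len 10), cursors c1@3 c2@4 c3@5, authorship ..........
After op 2 (insert('c')): buffer="vpncicfclnqdj" (len 13), cursors c1@4 c2@6 c3@8, authorship ...1.2.3.....
After op 3 (insert('d')): buffer="vpncdicdfcdlnqdj" (len 16), cursors c1@5 c2@8 c3@11, authorship ...11.22.33.....

Answer: 5 8 11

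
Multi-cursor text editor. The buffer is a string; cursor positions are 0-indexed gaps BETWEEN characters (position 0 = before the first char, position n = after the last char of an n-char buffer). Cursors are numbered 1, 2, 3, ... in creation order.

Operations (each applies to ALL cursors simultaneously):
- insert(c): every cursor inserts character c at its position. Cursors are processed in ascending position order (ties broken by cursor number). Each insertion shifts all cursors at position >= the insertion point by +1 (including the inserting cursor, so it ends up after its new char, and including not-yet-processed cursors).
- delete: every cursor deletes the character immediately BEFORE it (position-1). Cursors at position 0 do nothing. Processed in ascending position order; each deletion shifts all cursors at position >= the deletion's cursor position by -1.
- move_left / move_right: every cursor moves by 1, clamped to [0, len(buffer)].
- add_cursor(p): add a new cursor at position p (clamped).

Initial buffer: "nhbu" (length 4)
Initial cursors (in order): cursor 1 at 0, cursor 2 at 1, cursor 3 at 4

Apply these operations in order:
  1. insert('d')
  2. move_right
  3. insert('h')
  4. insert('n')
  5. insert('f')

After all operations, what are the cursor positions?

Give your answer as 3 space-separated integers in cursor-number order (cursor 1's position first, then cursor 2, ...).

After op 1 (insert('d')): buffer="dndhbud" (len 7), cursors c1@1 c2@3 c3@7, authorship 1.2...3
After op 2 (move_right): buffer="dndhbud" (len 7), cursors c1@2 c2@4 c3@7, authorship 1.2...3
After op 3 (insert('h')): buffer="dnhdhhbudh" (len 10), cursors c1@3 c2@6 c3@10, authorship 1.12.2..33
After op 4 (insert('n')): buffer="dnhndhhnbudhn" (len 13), cursors c1@4 c2@8 c3@13, authorship 1.112.22..333
After op 5 (insert('f')): buffer="dnhnfdhhnfbudhnf" (len 16), cursors c1@5 c2@10 c3@16, authorship 1.1112.222..3333

Answer: 5 10 16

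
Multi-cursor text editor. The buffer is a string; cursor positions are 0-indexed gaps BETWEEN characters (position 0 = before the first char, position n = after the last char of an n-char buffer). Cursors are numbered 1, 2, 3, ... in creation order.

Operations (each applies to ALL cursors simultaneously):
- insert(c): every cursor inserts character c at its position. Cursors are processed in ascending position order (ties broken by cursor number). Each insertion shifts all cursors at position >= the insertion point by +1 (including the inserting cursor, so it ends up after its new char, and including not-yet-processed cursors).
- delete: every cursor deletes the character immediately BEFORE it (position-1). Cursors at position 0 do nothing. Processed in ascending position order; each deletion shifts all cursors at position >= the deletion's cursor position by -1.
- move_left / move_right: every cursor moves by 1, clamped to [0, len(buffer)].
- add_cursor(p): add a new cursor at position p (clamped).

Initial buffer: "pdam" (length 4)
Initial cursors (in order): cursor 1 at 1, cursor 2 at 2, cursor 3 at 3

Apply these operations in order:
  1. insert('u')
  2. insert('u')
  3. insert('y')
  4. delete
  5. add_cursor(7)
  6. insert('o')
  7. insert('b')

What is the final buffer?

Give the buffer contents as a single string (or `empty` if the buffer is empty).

Answer: puuobduuobaobuuobm

Derivation:
After op 1 (insert('u')): buffer="puduaum" (len 7), cursors c1@2 c2@4 c3@6, authorship .1.2.3.
After op 2 (insert('u')): buffer="puuduuauum" (len 10), cursors c1@3 c2@6 c3@9, authorship .11.22.33.
After op 3 (insert('y')): buffer="puuyduuyauuym" (len 13), cursors c1@4 c2@8 c3@12, authorship .111.222.333.
After op 4 (delete): buffer="puuduuauum" (len 10), cursors c1@3 c2@6 c3@9, authorship .11.22.33.
After op 5 (add_cursor(7)): buffer="puuduuauum" (len 10), cursors c1@3 c2@6 c4@7 c3@9, authorship .11.22.33.
After op 6 (insert('o')): buffer="puuoduuoaouuom" (len 14), cursors c1@4 c2@8 c4@10 c3@13, authorship .111.222.4333.
After op 7 (insert('b')): buffer="puuobduuobaobuuobm" (len 18), cursors c1@5 c2@10 c4@13 c3@17, authorship .1111.2222.443333.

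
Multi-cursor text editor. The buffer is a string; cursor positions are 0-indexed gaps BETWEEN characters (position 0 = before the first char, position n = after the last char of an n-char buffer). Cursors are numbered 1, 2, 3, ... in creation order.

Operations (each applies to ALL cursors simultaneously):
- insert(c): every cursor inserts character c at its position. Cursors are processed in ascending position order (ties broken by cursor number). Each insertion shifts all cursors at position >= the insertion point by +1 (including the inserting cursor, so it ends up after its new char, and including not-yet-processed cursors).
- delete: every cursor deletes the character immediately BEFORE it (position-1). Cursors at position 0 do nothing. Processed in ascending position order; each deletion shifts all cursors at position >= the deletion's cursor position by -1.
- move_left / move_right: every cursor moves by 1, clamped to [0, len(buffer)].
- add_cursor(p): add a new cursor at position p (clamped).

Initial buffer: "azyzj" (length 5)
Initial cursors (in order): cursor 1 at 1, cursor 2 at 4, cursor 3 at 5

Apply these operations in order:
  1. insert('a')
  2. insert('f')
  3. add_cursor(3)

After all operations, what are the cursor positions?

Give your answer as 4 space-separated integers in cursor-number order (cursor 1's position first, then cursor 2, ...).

After op 1 (insert('a')): buffer="aazyzaja" (len 8), cursors c1@2 c2@6 c3@8, authorship .1...2.3
After op 2 (insert('f')): buffer="aafzyzafjaf" (len 11), cursors c1@3 c2@8 c3@11, authorship .11...22.33
After op 3 (add_cursor(3)): buffer="aafzyzafjaf" (len 11), cursors c1@3 c4@3 c2@8 c3@11, authorship .11...22.33

Answer: 3 8 11 3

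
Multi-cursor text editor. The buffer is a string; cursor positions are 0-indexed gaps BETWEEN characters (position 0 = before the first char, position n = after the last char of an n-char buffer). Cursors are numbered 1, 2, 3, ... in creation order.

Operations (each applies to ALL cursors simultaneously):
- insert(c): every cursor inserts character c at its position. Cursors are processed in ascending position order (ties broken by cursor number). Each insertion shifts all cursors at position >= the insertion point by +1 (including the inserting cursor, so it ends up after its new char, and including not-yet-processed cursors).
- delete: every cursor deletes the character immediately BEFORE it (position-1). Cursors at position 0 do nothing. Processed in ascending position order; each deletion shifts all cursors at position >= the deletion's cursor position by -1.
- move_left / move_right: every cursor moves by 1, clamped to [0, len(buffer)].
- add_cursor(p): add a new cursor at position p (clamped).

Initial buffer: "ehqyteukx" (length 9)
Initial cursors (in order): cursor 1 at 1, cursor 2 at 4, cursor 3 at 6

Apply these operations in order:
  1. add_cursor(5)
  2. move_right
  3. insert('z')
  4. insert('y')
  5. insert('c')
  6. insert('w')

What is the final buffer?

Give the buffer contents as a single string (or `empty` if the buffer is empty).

After op 1 (add_cursor(5)): buffer="ehqyteukx" (len 9), cursors c1@1 c2@4 c4@5 c3@6, authorship .........
After op 2 (move_right): buffer="ehqyteukx" (len 9), cursors c1@2 c2@5 c4@6 c3@7, authorship .........
After op 3 (insert('z')): buffer="ehzqytzezuzkx" (len 13), cursors c1@3 c2@7 c4@9 c3@11, authorship ..1...2.4.3..
After op 4 (insert('y')): buffer="ehzyqytzyezyuzykx" (len 17), cursors c1@4 c2@9 c4@12 c3@15, authorship ..11...22.44.33..
After op 5 (insert('c')): buffer="ehzycqytzycezycuzyckx" (len 21), cursors c1@5 c2@11 c4@15 c3@19, authorship ..111...222.444.333..
After op 6 (insert('w')): buffer="ehzycwqytzycwezycwuzycwkx" (len 25), cursors c1@6 c2@13 c4@18 c3@23, authorship ..1111...2222.4444.3333..

Answer: ehzycwqytzycwezycwuzycwkx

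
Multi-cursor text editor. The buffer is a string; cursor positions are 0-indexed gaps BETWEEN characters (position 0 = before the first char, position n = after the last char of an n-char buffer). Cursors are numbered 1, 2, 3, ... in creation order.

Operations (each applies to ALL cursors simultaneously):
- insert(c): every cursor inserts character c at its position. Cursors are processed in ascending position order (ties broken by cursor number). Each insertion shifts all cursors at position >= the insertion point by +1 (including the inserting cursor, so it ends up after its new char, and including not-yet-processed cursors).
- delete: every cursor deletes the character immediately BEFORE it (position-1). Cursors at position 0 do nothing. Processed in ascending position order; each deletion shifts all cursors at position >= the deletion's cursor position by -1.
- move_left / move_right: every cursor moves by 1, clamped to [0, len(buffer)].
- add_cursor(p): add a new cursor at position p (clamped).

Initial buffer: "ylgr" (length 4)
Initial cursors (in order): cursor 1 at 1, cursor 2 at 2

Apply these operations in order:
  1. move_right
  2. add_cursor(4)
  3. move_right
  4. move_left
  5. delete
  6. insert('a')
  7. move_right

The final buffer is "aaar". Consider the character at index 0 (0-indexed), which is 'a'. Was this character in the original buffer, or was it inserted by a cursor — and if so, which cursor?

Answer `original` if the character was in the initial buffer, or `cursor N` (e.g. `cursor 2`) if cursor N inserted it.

After op 1 (move_right): buffer="ylgr" (len 4), cursors c1@2 c2@3, authorship ....
After op 2 (add_cursor(4)): buffer="ylgr" (len 4), cursors c1@2 c2@3 c3@4, authorship ....
After op 3 (move_right): buffer="ylgr" (len 4), cursors c1@3 c2@4 c3@4, authorship ....
After op 4 (move_left): buffer="ylgr" (len 4), cursors c1@2 c2@3 c3@3, authorship ....
After op 5 (delete): buffer="r" (len 1), cursors c1@0 c2@0 c3@0, authorship .
After op 6 (insert('a')): buffer="aaar" (len 4), cursors c1@3 c2@3 c3@3, authorship 123.
After op 7 (move_right): buffer="aaar" (len 4), cursors c1@4 c2@4 c3@4, authorship 123.
Authorship (.=original, N=cursor N): 1 2 3 .
Index 0: author = 1

Answer: cursor 1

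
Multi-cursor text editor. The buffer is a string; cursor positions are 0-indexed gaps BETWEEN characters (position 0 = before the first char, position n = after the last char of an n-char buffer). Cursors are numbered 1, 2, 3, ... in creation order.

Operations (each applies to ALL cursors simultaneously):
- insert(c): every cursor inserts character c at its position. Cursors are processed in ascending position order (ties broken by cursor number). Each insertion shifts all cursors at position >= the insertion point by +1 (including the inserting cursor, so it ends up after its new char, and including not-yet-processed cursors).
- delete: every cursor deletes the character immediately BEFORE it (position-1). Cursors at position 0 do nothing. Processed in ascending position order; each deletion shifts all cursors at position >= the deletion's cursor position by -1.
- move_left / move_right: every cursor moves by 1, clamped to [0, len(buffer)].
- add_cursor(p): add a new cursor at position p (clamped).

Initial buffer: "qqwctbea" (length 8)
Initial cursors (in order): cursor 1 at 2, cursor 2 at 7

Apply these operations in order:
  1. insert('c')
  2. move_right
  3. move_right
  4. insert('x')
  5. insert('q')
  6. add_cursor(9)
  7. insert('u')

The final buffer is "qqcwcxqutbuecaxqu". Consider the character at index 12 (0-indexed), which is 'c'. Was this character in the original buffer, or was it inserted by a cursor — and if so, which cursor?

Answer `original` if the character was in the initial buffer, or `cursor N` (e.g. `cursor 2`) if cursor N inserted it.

Answer: cursor 2

Derivation:
After op 1 (insert('c')): buffer="qqcwctbeca" (len 10), cursors c1@3 c2@9, authorship ..1.....2.
After op 2 (move_right): buffer="qqcwctbeca" (len 10), cursors c1@4 c2@10, authorship ..1.....2.
After op 3 (move_right): buffer="qqcwctbeca" (len 10), cursors c1@5 c2@10, authorship ..1.....2.
After op 4 (insert('x')): buffer="qqcwcxtbecax" (len 12), cursors c1@6 c2@12, authorship ..1..1...2.2
After op 5 (insert('q')): buffer="qqcwcxqtbecaxq" (len 14), cursors c1@7 c2@14, authorship ..1..11...2.22
After op 6 (add_cursor(9)): buffer="qqcwcxqtbecaxq" (len 14), cursors c1@7 c3@9 c2@14, authorship ..1..11...2.22
After op 7 (insert('u')): buffer="qqcwcxqutbuecaxqu" (len 17), cursors c1@8 c3@11 c2@17, authorship ..1..111..3.2.222
Authorship (.=original, N=cursor N): . . 1 . . 1 1 1 . . 3 . 2 . 2 2 2
Index 12: author = 2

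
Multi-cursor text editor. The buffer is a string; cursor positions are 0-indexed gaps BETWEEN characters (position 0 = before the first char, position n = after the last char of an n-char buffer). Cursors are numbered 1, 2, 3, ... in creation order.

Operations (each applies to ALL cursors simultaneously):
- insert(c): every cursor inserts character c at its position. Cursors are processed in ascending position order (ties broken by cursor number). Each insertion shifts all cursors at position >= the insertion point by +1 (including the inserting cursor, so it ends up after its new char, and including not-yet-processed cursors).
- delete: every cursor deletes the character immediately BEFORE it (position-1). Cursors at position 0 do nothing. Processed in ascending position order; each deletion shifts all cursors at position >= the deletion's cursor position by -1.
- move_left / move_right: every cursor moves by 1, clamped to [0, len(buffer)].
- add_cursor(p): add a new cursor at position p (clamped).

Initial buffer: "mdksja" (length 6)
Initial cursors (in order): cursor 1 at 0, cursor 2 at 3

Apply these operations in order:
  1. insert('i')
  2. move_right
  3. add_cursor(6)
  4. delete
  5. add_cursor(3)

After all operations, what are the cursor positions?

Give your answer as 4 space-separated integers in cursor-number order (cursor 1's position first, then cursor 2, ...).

After op 1 (insert('i')): buffer="imdkisja" (len 8), cursors c1@1 c2@5, authorship 1...2...
After op 2 (move_right): buffer="imdkisja" (len 8), cursors c1@2 c2@6, authorship 1...2...
After op 3 (add_cursor(6)): buffer="imdkisja" (len 8), cursors c1@2 c2@6 c3@6, authorship 1...2...
After op 4 (delete): buffer="idkja" (len 5), cursors c1@1 c2@3 c3@3, authorship 1....
After op 5 (add_cursor(3)): buffer="idkja" (len 5), cursors c1@1 c2@3 c3@3 c4@3, authorship 1....

Answer: 1 3 3 3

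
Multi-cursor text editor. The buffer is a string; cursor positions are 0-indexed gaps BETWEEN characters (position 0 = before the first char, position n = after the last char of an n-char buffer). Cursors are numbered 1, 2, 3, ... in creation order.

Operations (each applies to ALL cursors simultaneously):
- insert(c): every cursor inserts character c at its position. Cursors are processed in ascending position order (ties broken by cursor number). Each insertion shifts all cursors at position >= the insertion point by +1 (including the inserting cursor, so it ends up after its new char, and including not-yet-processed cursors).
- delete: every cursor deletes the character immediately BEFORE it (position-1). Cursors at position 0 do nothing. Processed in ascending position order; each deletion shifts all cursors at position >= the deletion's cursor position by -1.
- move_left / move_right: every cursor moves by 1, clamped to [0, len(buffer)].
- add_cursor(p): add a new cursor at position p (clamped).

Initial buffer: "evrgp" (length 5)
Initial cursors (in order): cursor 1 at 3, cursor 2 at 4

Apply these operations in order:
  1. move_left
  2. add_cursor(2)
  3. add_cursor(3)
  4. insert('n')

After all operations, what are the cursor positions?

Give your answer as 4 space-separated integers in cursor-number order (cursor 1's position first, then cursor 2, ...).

After op 1 (move_left): buffer="evrgp" (len 5), cursors c1@2 c2@3, authorship .....
After op 2 (add_cursor(2)): buffer="evrgp" (len 5), cursors c1@2 c3@2 c2@3, authorship .....
After op 3 (add_cursor(3)): buffer="evrgp" (len 5), cursors c1@2 c3@2 c2@3 c4@3, authorship .....
After op 4 (insert('n')): buffer="evnnrnngp" (len 9), cursors c1@4 c3@4 c2@7 c4@7, authorship ..13.24..

Answer: 4 7 4 7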